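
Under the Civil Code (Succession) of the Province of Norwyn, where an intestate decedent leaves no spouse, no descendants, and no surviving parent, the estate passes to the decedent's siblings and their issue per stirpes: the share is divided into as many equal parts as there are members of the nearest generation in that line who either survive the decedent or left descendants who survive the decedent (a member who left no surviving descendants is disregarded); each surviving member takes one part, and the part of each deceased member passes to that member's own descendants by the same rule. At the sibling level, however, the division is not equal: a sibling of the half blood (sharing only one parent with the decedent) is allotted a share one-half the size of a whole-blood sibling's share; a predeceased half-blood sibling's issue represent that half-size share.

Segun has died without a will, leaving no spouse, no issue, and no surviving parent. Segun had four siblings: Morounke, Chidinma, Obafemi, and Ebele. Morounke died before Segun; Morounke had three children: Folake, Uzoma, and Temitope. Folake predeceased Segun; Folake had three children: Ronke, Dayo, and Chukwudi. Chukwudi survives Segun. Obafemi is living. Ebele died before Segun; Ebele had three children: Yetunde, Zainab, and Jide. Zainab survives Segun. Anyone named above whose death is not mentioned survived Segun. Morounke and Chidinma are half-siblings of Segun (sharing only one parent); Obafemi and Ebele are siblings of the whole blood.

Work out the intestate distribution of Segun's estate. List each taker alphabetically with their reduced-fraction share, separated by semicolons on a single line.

Chidinma 1/6; Chukwudi 1/54; Dayo 1/54; Jide 1/9; Obafemi 1/3; Ronke 1/54; Temitope 1/18; Uzoma 1/18; Yetunde 1/9; Zainab 1/9

No spouse, descendants, or parent survives, so the estate passes to Segun's siblings per stirpes.
Half-blood siblings count for one-half the weight of whole-blood siblings at the initial division.
Dividing 1 in proportion to weights (total weight 3): Morounke (weight 1/2) → 1/6; Chidinma (weight 1/2) → 1/6; Obafemi (weight 1) → 1/3; Ebele (weight 1) → 1/3.
Morounke predeceased; the 1/6 allotted to Morounke's branch passes to Morounke's issue by representation.
The 1/6 is divided into 3 equal shares of 1/18 among Folake, Uzoma, Temitope.
Folake predeceased; the 1/18 allotted to Folake's branch passes to Folake's issue by representation.
The 1/18 is divided into 3 equal shares of 1/54 among Ronke, Dayo, Chukwudi.
Ronke is living and takes 1/54.
Dayo is living and takes 1/54.
Chukwudi is living and takes 1/54.
Uzoma is living and takes 1/18.
Temitope is living and takes 1/18.
Chidinma is living and takes 1/6.
Obafemi is living and takes 1/3.
Ebele predeceased; the 1/3 allotted to Ebele's branch passes to Ebele's issue by representation.
The 1/3 is divided into 3 equal shares of 1/9 among Yetunde, Zainab, Jide.
Yetunde is living and takes 1/9.
Zainab is living and takes 1/9.
Jide is living and takes 1/9.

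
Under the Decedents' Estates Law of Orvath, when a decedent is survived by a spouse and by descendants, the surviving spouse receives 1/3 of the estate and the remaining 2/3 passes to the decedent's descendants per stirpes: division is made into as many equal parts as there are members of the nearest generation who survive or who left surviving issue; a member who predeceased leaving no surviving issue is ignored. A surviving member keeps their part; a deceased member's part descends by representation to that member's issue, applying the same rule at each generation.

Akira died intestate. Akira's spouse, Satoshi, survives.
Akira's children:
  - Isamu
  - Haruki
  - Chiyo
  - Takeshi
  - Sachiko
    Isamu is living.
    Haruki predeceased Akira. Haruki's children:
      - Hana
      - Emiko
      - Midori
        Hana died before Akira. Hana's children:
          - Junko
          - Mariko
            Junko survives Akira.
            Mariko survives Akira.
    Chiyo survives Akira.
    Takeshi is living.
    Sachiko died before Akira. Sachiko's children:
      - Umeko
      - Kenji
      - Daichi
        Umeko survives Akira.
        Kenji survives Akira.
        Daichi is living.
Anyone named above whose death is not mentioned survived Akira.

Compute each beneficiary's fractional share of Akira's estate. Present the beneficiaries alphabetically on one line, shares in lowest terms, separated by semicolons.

Chiyo 2/15; Daichi 2/45; Emiko 2/45; Isamu 2/15; Junko 1/45; Kenji 2/45; Mariko 1/45; Midori 2/45; Satoshi 1/3; Takeshi 2/15; Umeko 2/45

Satoshi, as surviving spouse, takes 1/3.
The remaining 2/3 passes to Akira's descendants per stirpes.
The 2/3 is divided into 5 equal shares of 2/15 among Isamu, Haruki, Chiyo, Takeshi, Sachiko.
Isamu is living and takes 2/15.
Haruki predeceased; the 2/15 allotted to Haruki's branch passes to Haruki's issue by representation.
The 2/15 is divided into 3 equal shares of 2/45 among Hana, Emiko, Midori.
Hana predeceased; the 2/45 allotted to Hana's branch passes to Hana's issue by representation.
The 2/45 is divided into 2 equal shares of 1/45 among Junko, Mariko.
Junko is living and takes 1/45.
Mariko is living and takes 1/45.
Emiko is living and takes 2/45.
Midori is living and takes 2/45.
Chiyo is living and takes 2/15.
Takeshi is living and takes 2/15.
Sachiko predeceased; the 2/15 allotted to Sachiko's branch passes to Sachiko's issue by representation.
The 2/15 is divided into 3 equal shares of 2/45 among Umeko, Kenji, Daichi.
Umeko is living and takes 2/45.
Kenji is living and takes 2/45.
Daichi is living and takes 2/45.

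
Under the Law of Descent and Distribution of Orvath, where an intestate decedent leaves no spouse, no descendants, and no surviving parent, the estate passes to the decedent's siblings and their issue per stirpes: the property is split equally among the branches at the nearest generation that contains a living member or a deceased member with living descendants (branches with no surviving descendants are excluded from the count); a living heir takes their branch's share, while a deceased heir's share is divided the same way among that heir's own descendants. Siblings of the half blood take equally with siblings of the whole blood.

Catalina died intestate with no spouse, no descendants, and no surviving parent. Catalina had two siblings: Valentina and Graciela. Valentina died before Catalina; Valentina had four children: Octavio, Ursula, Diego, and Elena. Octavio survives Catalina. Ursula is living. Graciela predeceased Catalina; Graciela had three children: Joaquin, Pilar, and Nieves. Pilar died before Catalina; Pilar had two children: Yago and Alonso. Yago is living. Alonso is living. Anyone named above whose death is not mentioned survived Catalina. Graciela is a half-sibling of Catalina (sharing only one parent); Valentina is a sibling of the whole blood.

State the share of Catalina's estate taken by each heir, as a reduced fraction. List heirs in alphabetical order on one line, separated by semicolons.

Alonso 1/12; Diego 1/8; Elena 1/8; Joaquin 1/6; Nieves 1/6; Octavio 1/8; Ursula 1/8; Yago 1/12

No spouse, descendants, or parent survives, so the estate passes to Catalina's siblings per stirpes.
Half-blood and whole-blood siblings take equally under the stated rule.
The estate is divided into 2 equal shares of 1/2 among Valentina, Graciela.
Valentina predeceased; the 1/2 allotted to Valentina's branch passes to Valentina's issue by representation.
The 1/2 is divided into 4 equal shares of 1/8 among Octavio, Ursula, Diego, Elena.
Octavio is living and takes 1/8.
Ursula is living and takes 1/8.
Diego is living and takes 1/8.
Elena is living and takes 1/8.
Graciela predeceased; the 1/2 allotted to Graciela's branch passes to Graciela's issue by representation.
The 1/2 is divided into 3 equal shares of 1/6 among Joaquin, Pilar, Nieves.
Joaquin is living and takes 1/6.
Pilar predeceased; the 1/6 allotted to Pilar's branch passes to Pilar's issue by representation.
The 1/6 is divided into 2 equal shares of 1/12 among Yago, Alonso.
Yago is living and takes 1/12.
Alonso is living and takes 1/12.
Nieves is living and takes 1/6.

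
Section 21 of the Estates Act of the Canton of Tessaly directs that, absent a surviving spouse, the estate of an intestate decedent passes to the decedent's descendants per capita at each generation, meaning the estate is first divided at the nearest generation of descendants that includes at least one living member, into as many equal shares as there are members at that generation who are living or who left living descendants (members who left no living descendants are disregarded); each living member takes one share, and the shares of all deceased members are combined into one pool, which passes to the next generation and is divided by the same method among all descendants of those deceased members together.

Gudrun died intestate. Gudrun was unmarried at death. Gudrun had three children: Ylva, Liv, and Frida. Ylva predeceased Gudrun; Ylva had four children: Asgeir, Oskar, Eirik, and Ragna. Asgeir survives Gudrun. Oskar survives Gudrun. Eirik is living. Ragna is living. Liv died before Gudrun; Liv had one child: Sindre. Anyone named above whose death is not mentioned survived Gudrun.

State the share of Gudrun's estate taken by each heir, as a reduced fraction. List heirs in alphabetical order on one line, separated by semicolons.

There is no surviving spouse, so the entire estate passes to Gudrun's descendants per capita at each generation.
At generation 1 (Ylva, Liv, Frida) there are 3 shares of (1)/3 = 1/3 each.
Living: Frida — each takes 1/3.
Deceased: Ylva and Liv. Their combined 2/3 is pooled and carried to generation 2.
At generation 2 (Asgeir, Oskar, Eirik, Ragna, Sindre) there are 5 shares of (2/3)/5 = 2/15 each.
Living: Asgeir, Oskar, Eirik, Ragna, and Sindre — each takes 2/15.

Asgeir 2/15; Eirik 2/15; Frida 1/3; Oskar 2/15; Ragna 2/15; Sindre 2/15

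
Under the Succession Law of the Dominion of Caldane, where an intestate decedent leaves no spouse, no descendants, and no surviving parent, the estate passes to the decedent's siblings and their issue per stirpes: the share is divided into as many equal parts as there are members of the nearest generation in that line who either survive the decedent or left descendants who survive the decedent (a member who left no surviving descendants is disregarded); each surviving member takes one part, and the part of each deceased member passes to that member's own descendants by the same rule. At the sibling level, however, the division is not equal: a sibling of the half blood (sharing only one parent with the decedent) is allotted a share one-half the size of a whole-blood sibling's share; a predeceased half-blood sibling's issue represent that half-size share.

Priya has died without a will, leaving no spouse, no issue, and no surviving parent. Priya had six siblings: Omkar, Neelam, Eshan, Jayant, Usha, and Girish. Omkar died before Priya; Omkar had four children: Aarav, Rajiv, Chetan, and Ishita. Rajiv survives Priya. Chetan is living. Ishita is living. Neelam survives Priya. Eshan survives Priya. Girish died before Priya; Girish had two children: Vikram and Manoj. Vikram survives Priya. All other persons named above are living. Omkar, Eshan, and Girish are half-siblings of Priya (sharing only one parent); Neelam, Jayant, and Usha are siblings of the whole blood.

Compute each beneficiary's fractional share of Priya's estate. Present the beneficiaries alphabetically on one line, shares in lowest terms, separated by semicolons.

No spouse, descendants, or parent survives, so the estate passes to Priya's siblings per stirpes.
Half-blood siblings count for one-half the weight of whole-blood siblings at the initial division.
Dividing 1 in proportion to weights (total weight 9/2): Omkar (weight 1/2) → 1/9; Neelam (weight 1) → 2/9; Eshan (weight 1/2) → 1/9; Jayant (weight 1) → 2/9; Usha (weight 1) → 2/9; Girish (weight 1/2) → 1/9.
Omkar predeceased; the 1/9 allotted to Omkar's branch passes to Omkar's issue by representation.
The 1/9 is divided into 4 equal shares of 1/36 among Aarav, Rajiv, Chetan, Ishita.
Aarav is living and takes 1/36.
Rajiv is living and takes 1/36.
Chetan is living and takes 1/36.
Ishita is living and takes 1/36.
Neelam is living and takes 2/9.
Eshan is living and takes 1/9.
Jayant is living and takes 2/9.
Usha is living and takes 2/9.
Girish predeceased; the 1/9 allotted to Girish's branch passes to Girish's issue by representation.
The 1/9 is divided into 2 equal shares of 1/18 among Vikram, Manoj.
Vikram is living and takes 1/18.
Manoj is living and takes 1/18.

Aarav 1/36; Chetan 1/36; Eshan 1/9; Ishita 1/36; Jayant 2/9; Manoj 1/18; Neelam 2/9; Rajiv 1/36; Usha 2/9; Vikram 1/18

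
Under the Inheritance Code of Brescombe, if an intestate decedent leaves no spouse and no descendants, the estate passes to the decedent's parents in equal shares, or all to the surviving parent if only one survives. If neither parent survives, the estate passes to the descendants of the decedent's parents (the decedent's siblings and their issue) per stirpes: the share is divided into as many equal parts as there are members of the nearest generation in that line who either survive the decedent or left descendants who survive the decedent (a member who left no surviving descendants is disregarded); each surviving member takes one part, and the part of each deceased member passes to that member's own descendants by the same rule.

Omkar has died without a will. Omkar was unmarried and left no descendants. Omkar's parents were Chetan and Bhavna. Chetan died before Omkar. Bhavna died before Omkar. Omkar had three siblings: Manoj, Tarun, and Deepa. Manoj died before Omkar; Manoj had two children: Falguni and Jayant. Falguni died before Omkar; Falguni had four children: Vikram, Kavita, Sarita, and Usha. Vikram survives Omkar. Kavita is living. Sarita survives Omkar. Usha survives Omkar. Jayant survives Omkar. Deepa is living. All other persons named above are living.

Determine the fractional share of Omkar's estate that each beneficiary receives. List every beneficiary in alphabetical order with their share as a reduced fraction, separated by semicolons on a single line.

Deepa 1/3; Jayant 1/6; Kavita 1/24; Sarita 1/24; Tarun 1/3; Usha 1/24; Vikram 1/24

Neither parent survives and there are no descendants, so the estate passes to Omkar's siblings and their issue per stirpes.
The estate is divided into 3 equal shares of 1/3 among Manoj, Tarun, Deepa.
Manoj predeceased; the 1/3 allotted to Manoj's branch passes to Manoj's issue by representation.
The 1/3 is divided into 2 equal shares of 1/6 among Falguni, Jayant.
Falguni predeceased; the 1/6 allotted to Falguni's branch passes to Falguni's issue by representation.
The 1/6 is divided into 4 equal shares of 1/24 among Vikram, Kavita, Sarita, Usha.
Vikram is living and takes 1/24.
Kavita is living and takes 1/24.
Sarita is living and takes 1/24.
Usha is living and takes 1/24.
Jayant is living and takes 1/6.
Tarun is living and takes 1/3.
Deepa is living and takes 1/3.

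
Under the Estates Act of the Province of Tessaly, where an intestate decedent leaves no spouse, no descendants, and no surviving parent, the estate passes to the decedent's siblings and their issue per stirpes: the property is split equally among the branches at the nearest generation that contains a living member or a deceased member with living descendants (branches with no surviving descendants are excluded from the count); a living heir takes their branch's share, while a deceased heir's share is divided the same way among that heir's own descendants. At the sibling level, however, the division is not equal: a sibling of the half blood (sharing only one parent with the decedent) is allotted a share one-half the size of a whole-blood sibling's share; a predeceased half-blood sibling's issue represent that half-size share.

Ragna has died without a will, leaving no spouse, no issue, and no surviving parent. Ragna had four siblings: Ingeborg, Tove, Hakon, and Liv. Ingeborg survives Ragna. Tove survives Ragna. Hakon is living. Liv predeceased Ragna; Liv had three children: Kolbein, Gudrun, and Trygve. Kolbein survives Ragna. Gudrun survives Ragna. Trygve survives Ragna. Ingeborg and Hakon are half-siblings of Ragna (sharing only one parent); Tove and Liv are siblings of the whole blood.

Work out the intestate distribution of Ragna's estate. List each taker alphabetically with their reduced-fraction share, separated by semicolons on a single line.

No spouse, descendants, or parent survives, so the estate passes to Ragna's siblings per stirpes.
Half-blood siblings count for one-half the weight of whole-blood siblings at the initial division.
Dividing 1 in proportion to weights (total weight 3): Ingeborg (weight 1/2) → 1/6; Tove (weight 1) → 1/3; Hakon (weight 1/2) → 1/6; Liv (weight 1) → 1/3.
Ingeborg is living and takes 1/6.
Tove is living and takes 1/3.
Hakon is living and takes 1/6.
Liv predeceased; the 1/3 allotted to Liv's branch passes to Liv's issue by representation.
The 1/3 is divided into 3 equal shares of 1/9 among Kolbein, Gudrun, Trygve.
Kolbein is living and takes 1/9.
Gudrun is living and takes 1/9.
Trygve is living and takes 1/9.

Gudrun 1/9; Hakon 1/6; Ingeborg 1/6; Kolbein 1/9; Tove 1/3; Trygve 1/9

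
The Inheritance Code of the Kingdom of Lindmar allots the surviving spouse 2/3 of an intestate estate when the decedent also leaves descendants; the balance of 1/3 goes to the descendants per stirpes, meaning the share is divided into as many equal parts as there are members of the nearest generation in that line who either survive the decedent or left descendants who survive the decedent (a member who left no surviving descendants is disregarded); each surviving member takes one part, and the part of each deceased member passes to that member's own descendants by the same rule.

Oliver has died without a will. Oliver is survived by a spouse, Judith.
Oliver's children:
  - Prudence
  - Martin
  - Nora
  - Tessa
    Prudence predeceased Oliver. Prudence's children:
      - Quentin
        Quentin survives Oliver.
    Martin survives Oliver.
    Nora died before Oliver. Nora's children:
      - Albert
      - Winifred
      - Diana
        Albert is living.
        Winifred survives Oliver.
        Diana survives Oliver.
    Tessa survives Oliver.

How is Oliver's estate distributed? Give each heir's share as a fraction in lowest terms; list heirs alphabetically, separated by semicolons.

Judith, as surviving spouse, takes 2/3.
The remaining 1/3 passes to Oliver's descendants per stirpes.
The 1/3 is divided into 4 equal shares of 1/12 among Prudence, Martin, Nora, Tessa.
Prudence predeceased; the 1/12 allotted to Prudence's branch passes to Prudence's issue by representation.
Quentin is the sole taker at this level and receives the full 1/12.
Martin is living and takes 1/12.
Nora predeceased; the 1/12 allotted to Nora's branch passes to Nora's issue by representation.
The 1/12 is divided into 3 equal shares of 1/36 among Albert, Winifred, Diana.
Albert is living and takes 1/36.
Winifred is living and takes 1/36.
Diana is living and takes 1/36.
Tessa is living and takes 1/12.

Albert 1/36; Diana 1/36; Judith 2/3; Martin 1/12; Quentin 1/12; Tessa 1/12; Winifred 1/36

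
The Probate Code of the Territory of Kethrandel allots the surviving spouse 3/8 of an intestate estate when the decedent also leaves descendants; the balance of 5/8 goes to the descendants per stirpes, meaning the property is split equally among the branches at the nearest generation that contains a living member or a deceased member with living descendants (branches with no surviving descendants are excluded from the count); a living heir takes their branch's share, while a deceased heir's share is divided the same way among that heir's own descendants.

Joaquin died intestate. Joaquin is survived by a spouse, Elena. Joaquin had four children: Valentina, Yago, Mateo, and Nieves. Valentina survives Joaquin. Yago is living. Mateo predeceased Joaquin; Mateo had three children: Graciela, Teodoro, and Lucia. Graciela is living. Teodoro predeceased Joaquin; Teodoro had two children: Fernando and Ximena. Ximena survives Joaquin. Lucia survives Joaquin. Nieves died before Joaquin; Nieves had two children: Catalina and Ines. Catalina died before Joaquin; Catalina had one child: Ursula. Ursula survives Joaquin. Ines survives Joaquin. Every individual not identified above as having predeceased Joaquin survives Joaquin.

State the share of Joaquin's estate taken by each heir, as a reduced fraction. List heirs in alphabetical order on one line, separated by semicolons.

Elena 3/8; Fernando 5/192; Graciela 5/96; Ines 5/64; Lucia 5/96; Ursula 5/64; Valentina 5/32; Ximena 5/192; Yago 5/32

Elena, as surviving spouse, takes 3/8.
The remaining 5/8 passes to Joaquin's descendants per stirpes.
The 5/8 is divided into 4 equal shares of 5/32 among Valentina, Yago, Mateo, Nieves.
Valentina is living and takes 5/32.
Yago is living and takes 5/32.
Mateo predeceased; the 5/32 allotted to Mateo's branch passes to Mateo's issue by representation.
The 5/32 is divided into 3 equal shares of 5/96 among Graciela, Teodoro, Lucia.
Graciela is living and takes 5/96.
Teodoro predeceased; the 5/96 allotted to Teodoro's branch passes to Teodoro's issue by representation.
The 5/96 is divided into 2 equal shares of 5/192 among Fernando, Ximena.
Fernando is living and takes 5/192.
Ximena is living and takes 5/192.
Lucia is living and takes 5/96.
Nieves predeceased; the 5/32 allotted to Nieves's branch passes to Nieves's issue by representation.
The 5/32 is divided into 2 equal shares of 5/64 among Catalina, Ines.
Catalina predeceased; the 5/64 allotted to Catalina's branch passes to Catalina's issue by representation.
Ursula is the sole taker at this level and receives the full 5/64.
Ines is living and takes 5/64.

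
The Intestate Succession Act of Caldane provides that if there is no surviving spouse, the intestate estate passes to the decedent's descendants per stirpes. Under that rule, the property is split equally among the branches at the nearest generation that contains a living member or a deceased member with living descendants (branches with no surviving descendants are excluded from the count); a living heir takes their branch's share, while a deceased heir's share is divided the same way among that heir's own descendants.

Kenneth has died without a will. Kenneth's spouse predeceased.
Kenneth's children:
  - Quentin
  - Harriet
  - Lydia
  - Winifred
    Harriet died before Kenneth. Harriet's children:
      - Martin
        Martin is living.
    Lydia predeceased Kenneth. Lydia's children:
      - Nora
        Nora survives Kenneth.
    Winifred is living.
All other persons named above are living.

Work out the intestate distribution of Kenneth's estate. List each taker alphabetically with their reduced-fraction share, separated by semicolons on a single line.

There is no surviving spouse, so the entire estate passes to Kenneth's descendants per stirpes.
The estate is divided into 4 equal shares of 1/4 among Quentin, Harriet, Lydia, Winifred.
Quentin is living and takes 1/4.
Harriet predeceased; the 1/4 allotted to Harriet's branch passes to Harriet's issue by representation.
Martin is the sole taker at this level and receives the full 1/4.
Lydia predeceased; the 1/4 allotted to Lydia's branch passes to Lydia's issue by representation.
Nora is the sole taker at this level and receives the full 1/4.
Winifred is living and takes 1/4.

Martin 1/4; Nora 1/4; Quentin 1/4; Winifred 1/4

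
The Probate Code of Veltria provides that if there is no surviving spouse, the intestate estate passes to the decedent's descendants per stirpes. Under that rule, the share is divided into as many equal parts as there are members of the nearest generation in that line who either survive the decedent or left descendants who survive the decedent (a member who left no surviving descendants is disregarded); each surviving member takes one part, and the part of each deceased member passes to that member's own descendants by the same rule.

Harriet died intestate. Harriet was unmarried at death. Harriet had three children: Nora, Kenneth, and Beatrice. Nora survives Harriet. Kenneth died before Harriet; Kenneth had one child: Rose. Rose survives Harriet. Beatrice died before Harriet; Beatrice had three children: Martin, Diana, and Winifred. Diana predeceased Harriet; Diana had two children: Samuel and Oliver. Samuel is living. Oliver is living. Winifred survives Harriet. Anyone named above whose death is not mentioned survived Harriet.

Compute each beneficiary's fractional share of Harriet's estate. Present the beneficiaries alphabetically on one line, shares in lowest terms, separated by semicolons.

There is no surviving spouse, so the entire estate passes to Harriet's descendants per stirpes.
The estate is divided into 3 equal shares of 1/3 among Nora, Kenneth, Beatrice.
Nora is living and takes 1/3.
Kenneth predeceased; the 1/3 allotted to Kenneth's branch passes to Kenneth's issue by representation.
Rose is the sole taker at this level and receives the full 1/3.
Beatrice predeceased; the 1/3 allotted to Beatrice's branch passes to Beatrice's issue by representation.
The 1/3 is divided into 3 equal shares of 1/9 among Martin, Diana, Winifred.
Martin is living and takes 1/9.
Diana predeceased; the 1/9 allotted to Diana's branch passes to Diana's issue by representation.
The 1/9 is divided into 2 equal shares of 1/18 among Samuel, Oliver.
Samuel is living and takes 1/18.
Oliver is living and takes 1/18.
Winifred is living and takes 1/9.

Martin 1/9; Nora 1/3; Oliver 1/18; Rose 1/3; Samuel 1/18; Winifred 1/9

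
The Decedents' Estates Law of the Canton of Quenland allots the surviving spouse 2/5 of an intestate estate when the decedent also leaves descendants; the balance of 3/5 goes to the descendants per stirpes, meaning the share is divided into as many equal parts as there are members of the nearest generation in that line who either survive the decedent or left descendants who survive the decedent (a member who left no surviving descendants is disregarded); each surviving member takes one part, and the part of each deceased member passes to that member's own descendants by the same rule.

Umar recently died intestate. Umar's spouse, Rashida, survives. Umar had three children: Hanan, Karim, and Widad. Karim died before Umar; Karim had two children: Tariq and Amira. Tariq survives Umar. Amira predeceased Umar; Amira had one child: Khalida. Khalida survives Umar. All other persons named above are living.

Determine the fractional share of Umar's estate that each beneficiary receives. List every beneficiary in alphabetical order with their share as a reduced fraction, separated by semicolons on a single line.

Rashida, as surviving spouse, takes 2/5.
The remaining 3/5 passes to Umar's descendants per stirpes.
The 3/5 is divided into 3 equal shares of 1/5 among Hanan, Karim, Widad.
Hanan is living and takes 1/5.
Karim predeceased; the 1/5 allotted to Karim's branch passes to Karim's issue by representation.
The 1/5 is divided into 2 equal shares of 1/10 among Tariq, Amira.
Tariq is living and takes 1/10.
Amira predeceased; the 1/10 allotted to Amira's branch passes to Amira's issue by representation.
Khalida is the sole taker at this level and receives the full 1/10.
Widad is living and takes 1/5.

Hanan 1/5; Khalida 1/10; Rashida 2/5; Tariq 1/10; Widad 1/5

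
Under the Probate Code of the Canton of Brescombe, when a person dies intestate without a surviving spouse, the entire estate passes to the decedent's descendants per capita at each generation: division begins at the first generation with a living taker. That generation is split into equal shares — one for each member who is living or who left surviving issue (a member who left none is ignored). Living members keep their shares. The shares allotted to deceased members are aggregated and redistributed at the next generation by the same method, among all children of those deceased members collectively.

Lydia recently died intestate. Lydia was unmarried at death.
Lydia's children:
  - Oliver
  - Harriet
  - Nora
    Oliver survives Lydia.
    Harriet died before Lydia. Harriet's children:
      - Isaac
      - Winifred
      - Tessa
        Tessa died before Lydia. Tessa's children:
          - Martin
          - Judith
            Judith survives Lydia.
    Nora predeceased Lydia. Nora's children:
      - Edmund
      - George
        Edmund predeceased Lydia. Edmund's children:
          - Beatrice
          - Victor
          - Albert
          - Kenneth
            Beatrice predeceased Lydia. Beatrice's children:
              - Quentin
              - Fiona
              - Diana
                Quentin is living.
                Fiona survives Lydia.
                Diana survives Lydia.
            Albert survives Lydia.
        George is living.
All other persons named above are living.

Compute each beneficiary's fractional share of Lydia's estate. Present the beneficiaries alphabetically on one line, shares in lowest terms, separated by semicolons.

Albert 2/45; Diana 2/135; Fiona 2/135; George 2/15; Isaac 2/15; Judith 2/45; Kenneth 2/45; Martin 2/45; Oliver 1/3; Quentin 2/135; Victor 2/45; Winifred 2/15

There is no surviving spouse, so the entire estate passes to Lydia's descendants per capita at each generation.
At generation 1 (Oliver, Harriet, Nora) there are 3 shares of (1)/3 = 1/3 each.
Living: Oliver — each takes 1/3.
Deceased: Harriet and Nora. Their combined 2/3 is pooled and carried to generation 2.
At generation 2 (Isaac, Winifred, Tessa, Edmund, George) there are 5 shares of (2/3)/5 = 2/15 each.
Living: Isaac, Winifred, and George — each takes 2/15.
Deceased: Tessa and Edmund. Their combined 4/15 is pooled and carried to generation 3.
At generation 3 (Martin, Judith, Beatrice, Victor, Albert, Kenneth) there are 6 shares of (4/15)/6 = 2/45 each.
Living: Martin, Judith, Victor, Albert, and Kenneth — each takes 2/45.
Deceased: Beatrice. That 2/45 share is carried to generation 4.
At generation 4 (Quentin, Fiona, Diana) there are 3 shares of (2/45)/3 = 2/135 each.
Living: Quentin, Fiona, and Diana — each takes 2/135.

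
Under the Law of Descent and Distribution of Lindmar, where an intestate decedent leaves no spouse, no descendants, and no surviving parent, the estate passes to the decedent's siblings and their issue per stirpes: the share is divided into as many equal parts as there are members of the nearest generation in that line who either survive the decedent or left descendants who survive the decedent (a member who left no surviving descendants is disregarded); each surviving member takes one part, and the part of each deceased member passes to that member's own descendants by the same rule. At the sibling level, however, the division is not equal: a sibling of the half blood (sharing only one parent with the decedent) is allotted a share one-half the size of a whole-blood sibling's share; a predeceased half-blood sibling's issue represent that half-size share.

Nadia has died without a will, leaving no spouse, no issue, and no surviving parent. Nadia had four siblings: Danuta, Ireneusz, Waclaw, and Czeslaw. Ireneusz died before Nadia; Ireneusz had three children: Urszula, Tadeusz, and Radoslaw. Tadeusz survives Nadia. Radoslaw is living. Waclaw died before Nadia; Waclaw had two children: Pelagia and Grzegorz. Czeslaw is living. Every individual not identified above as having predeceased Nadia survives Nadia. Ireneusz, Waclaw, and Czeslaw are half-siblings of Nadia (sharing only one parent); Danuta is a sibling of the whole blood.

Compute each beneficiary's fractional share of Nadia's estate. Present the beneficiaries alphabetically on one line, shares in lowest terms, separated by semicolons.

No spouse, descendants, or parent survives, so the estate passes to Nadia's siblings per stirpes.
Half-blood siblings count for one-half the weight of whole-blood siblings at the initial division.
Dividing 1 in proportion to weights (total weight 5/2): Danuta (weight 1) → 2/5; Ireneusz (weight 1/2) → 1/5; Waclaw (weight 1/2) → 1/5; Czeslaw (weight 1/2) → 1/5.
Danuta is living and takes 2/5.
Ireneusz predeceased; the 1/5 allotted to Ireneusz's branch passes to Ireneusz's issue by representation.
The 1/5 is divided into 3 equal shares of 1/15 among Urszula, Tadeusz, Radoslaw.
Urszula is living and takes 1/15.
Tadeusz is living and takes 1/15.
Radoslaw is living and takes 1/15.
Waclaw predeceased; the 1/5 allotted to Waclaw's branch passes to Waclaw's issue by representation.
The 1/5 is divided into 2 equal shares of 1/10 among Pelagia, Grzegorz.
Pelagia is living and takes 1/10.
Grzegorz is living and takes 1/10.
Czeslaw is living and takes 1/5.

Czeslaw 1/5; Danuta 2/5; Grzegorz 1/10; Pelagia 1/10; Radoslaw 1/15; Tadeusz 1/15; Urszula 1/15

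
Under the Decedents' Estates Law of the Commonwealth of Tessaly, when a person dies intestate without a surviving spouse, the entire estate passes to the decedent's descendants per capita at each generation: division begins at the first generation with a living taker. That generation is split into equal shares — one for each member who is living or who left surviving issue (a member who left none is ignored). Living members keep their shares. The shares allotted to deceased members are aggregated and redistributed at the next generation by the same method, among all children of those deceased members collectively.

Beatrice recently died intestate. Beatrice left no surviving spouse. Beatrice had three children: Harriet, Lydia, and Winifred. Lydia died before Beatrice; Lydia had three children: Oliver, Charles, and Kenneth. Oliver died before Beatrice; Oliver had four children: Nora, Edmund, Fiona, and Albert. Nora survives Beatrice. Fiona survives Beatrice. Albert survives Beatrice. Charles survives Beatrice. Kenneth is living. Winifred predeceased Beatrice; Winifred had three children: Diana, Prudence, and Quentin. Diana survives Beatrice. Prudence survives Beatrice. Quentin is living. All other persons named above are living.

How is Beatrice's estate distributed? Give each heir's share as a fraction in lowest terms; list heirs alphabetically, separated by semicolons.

Albert 1/36; Charles 1/9; Diana 1/9; Edmund 1/36; Fiona 1/36; Harriet 1/3; Kenneth 1/9; Nora 1/36; Prudence 1/9; Quentin 1/9

There is no surviving spouse, so the entire estate passes to Beatrice's descendants per capita at each generation.
At generation 1 (Harriet, Lydia, Winifred) there are 3 shares of (1)/3 = 1/3 each.
Living: Harriet — each takes 1/3.
Deceased: Lydia and Winifred. Their combined 2/3 is pooled and carried to generation 2.
At generation 2 (Oliver, Charles, Kenneth, Diana, Prudence, Quentin) there are 6 shares of (2/3)/6 = 1/9 each.
Living: Charles, Kenneth, Diana, Prudence, and Quentin — each takes 1/9.
Deceased: Oliver. That 1/9 share is carried to generation 3.
At generation 3 (Nora, Edmund, Fiona, Albert) there are 4 shares of (1/9)/4 = 1/36 each.
Living: Nora, Edmund, Fiona, and Albert — each takes 1/36.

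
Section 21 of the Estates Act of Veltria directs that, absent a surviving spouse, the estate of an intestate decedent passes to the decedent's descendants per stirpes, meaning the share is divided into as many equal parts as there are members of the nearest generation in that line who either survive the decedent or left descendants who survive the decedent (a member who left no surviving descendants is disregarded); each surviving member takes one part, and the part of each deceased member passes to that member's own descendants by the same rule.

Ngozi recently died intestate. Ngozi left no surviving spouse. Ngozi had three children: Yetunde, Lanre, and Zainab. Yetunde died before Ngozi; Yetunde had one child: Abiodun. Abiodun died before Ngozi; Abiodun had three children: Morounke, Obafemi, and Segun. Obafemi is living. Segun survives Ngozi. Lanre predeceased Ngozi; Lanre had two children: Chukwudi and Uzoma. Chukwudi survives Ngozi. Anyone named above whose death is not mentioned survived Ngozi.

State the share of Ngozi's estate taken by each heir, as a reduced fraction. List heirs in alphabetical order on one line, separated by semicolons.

Chukwudi 1/6; Morounke 1/9; Obafemi 1/9; Segun 1/9; Uzoma 1/6; Zainab 1/3

There is no surviving spouse, so the entire estate passes to Ngozi's descendants per stirpes.
The estate is divided into 3 equal shares of 1/3 among Yetunde, Lanre, Zainab.
Yetunde predeceased; the 1/3 allotted to Yetunde's branch passes to Yetunde's issue by representation.
Abiodun's line is the sole branch at this level, so the full 1/3 passes to Abiodun's issue by representation.
The 1/3 is divided into 3 equal shares of 1/9 among Morounke, Obafemi, Segun.
Morounke is living and takes 1/9.
Obafemi is living and takes 1/9.
Segun is living and takes 1/9.
Lanre predeceased; the 1/3 allotted to Lanre's branch passes to Lanre's issue by representation.
The 1/3 is divided into 2 equal shares of 1/6 among Chukwudi, Uzoma.
Chukwudi is living and takes 1/6.
Uzoma is living and takes 1/6.
Zainab is living and takes 1/3.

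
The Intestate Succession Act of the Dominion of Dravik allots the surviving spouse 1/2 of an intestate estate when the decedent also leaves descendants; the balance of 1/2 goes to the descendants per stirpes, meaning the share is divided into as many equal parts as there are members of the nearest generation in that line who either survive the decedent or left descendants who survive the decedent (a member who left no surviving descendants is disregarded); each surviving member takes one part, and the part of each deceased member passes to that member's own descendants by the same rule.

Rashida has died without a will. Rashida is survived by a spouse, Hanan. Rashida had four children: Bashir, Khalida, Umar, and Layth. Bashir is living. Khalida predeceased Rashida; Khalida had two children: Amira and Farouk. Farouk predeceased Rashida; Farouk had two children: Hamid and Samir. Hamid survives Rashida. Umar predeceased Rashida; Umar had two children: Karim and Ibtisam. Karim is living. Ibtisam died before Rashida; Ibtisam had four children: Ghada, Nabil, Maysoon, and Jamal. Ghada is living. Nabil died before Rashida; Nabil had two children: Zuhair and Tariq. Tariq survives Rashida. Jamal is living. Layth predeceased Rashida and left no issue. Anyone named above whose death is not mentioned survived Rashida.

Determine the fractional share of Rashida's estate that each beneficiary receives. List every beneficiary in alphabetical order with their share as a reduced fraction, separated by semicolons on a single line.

Hanan, as surviving spouse, takes 1/2.
The remaining 1/2 passes to Rashida's descendants per stirpes.
Layth left no surviving issue, so that branch lapses and is disregarded.
The 1/2 is divided into 3 equal shares of 1/6 among Bashir, Khalida, Umar.
Bashir is living and takes 1/6.
Khalida predeceased; the 1/6 allotted to Khalida's branch passes to Khalida's issue by representation.
The 1/6 is divided into 2 equal shares of 1/12 among Amira, Farouk.
Amira is living and takes 1/12.
Farouk predeceased; the 1/12 allotted to Farouk's branch passes to Farouk's issue by representation.
The 1/12 is divided into 2 equal shares of 1/24 among Hamid, Samir.
Hamid is living and takes 1/24.
Samir is living and takes 1/24.
Umar predeceased; the 1/6 allotted to Umar's branch passes to Umar's issue by representation.
The 1/6 is divided into 2 equal shares of 1/12 among Karim, Ibtisam.
Karim is living and takes 1/12.
Ibtisam predeceased; the 1/12 allotted to Ibtisam's branch passes to Ibtisam's issue by representation.
The 1/12 is divided into 4 equal shares of 1/48 among Ghada, Nabil, Maysoon, Jamal.
Ghada is living and takes 1/48.
Nabil predeceased; the 1/48 allotted to Nabil's branch passes to Nabil's issue by representation.
The 1/48 is divided into 2 equal shares of 1/96 among Zuhair, Tariq.
Zuhair is living and takes 1/96.
Tariq is living and takes 1/96.
Maysoon is living and takes 1/48.
Jamal is living and takes 1/48.

Amira 1/12; Bashir 1/6; Ghada 1/48; Hamid 1/24; Hanan 1/2; Jamal 1/48; Karim 1/12; Maysoon 1/48; Samir 1/24; Tariq 1/96; Zuhair 1/96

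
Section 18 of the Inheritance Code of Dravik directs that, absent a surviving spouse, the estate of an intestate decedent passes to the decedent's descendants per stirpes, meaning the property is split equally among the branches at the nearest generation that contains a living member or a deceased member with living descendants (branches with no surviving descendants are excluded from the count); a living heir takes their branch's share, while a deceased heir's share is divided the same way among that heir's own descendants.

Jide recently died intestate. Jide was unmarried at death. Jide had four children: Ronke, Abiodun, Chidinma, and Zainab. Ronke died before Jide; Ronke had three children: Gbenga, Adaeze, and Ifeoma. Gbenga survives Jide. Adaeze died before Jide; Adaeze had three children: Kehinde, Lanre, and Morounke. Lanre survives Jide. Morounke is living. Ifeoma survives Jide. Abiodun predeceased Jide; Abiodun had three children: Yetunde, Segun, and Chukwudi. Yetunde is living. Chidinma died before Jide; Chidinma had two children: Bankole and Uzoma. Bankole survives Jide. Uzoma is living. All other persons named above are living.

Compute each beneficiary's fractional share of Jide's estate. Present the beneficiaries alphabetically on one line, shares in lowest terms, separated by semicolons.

Bankole 1/8; Chukwudi 1/12; Gbenga 1/12; Ifeoma 1/12; Kehinde 1/36; Lanre 1/36; Morounke 1/36; Segun 1/12; Uzoma 1/8; Yetunde 1/12; Zainab 1/4

There is no surviving spouse, so the entire estate passes to Jide's descendants per stirpes.
The estate is divided into 4 equal shares of 1/4 among Ronke, Abiodun, Chidinma, Zainab.
Ronke predeceased; the 1/4 allotted to Ronke's branch passes to Ronke's issue by representation.
The 1/4 is divided into 3 equal shares of 1/12 among Gbenga, Adaeze, Ifeoma.
Gbenga is living and takes 1/12.
Adaeze predeceased; the 1/12 allotted to Adaeze's branch passes to Adaeze's issue by representation.
The 1/12 is divided into 3 equal shares of 1/36 among Kehinde, Lanre, Morounke.
Kehinde is living and takes 1/36.
Lanre is living and takes 1/36.
Morounke is living and takes 1/36.
Ifeoma is living and takes 1/12.
Abiodun predeceased; the 1/4 allotted to Abiodun's branch passes to Abiodun's issue by representation.
The 1/4 is divided into 3 equal shares of 1/12 among Yetunde, Segun, Chukwudi.
Yetunde is living and takes 1/12.
Segun is living and takes 1/12.
Chukwudi is living and takes 1/12.
Chidinma predeceased; the 1/4 allotted to Chidinma's branch passes to Chidinma's issue by representation.
The 1/4 is divided into 2 equal shares of 1/8 among Bankole, Uzoma.
Bankole is living and takes 1/8.
Uzoma is living and takes 1/8.
Zainab is living and takes 1/4.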